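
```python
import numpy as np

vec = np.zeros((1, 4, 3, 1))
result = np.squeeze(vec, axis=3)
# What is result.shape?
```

(1, 4, 3)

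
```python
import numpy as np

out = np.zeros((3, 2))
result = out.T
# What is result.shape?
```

(2, 3)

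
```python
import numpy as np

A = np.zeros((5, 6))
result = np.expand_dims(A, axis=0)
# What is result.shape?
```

(1, 5, 6)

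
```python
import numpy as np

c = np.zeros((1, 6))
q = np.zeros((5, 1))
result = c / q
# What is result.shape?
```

(5, 6)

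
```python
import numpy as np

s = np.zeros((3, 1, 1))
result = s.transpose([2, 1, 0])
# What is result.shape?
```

(1, 1, 3)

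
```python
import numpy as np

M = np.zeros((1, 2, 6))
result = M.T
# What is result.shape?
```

(6, 2, 1)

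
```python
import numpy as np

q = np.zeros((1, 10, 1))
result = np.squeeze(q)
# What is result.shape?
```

(10,)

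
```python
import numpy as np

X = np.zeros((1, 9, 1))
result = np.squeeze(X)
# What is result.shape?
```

(9,)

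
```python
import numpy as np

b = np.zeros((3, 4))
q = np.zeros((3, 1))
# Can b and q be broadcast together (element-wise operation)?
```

Yes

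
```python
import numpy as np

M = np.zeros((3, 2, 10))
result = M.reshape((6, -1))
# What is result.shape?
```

(6, 10)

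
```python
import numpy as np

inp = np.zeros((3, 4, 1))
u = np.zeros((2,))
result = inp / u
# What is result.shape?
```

(3, 4, 2)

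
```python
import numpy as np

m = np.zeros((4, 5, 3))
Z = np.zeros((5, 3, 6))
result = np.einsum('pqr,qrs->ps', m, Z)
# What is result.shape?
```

(4, 6)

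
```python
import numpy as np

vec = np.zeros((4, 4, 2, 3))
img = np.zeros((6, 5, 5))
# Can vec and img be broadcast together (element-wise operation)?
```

No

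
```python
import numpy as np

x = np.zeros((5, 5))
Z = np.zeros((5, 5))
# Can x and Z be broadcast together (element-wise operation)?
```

Yes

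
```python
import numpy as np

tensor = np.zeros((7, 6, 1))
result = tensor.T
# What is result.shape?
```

(1, 6, 7)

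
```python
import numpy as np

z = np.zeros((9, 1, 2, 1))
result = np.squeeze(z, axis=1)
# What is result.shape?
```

(9, 2, 1)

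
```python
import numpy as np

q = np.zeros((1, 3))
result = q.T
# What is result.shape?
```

(3, 1)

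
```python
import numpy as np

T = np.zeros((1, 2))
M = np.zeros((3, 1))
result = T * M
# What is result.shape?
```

(3, 2)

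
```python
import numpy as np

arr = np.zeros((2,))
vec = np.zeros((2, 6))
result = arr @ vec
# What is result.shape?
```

(6,)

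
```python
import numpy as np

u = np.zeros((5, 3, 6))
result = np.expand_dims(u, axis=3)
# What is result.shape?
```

(5, 3, 6, 1)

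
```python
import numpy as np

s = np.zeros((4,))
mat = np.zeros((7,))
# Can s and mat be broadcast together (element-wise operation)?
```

No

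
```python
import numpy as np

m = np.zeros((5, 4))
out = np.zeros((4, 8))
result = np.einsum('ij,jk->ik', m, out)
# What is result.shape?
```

(5, 8)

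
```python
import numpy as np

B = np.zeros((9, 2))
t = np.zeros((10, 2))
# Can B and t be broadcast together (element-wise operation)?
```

No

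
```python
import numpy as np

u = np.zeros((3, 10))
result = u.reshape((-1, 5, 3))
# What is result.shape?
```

(2, 5, 3)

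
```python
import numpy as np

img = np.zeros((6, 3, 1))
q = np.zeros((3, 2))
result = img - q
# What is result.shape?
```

(6, 3, 2)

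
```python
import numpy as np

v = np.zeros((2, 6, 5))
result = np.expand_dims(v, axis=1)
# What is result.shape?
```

(2, 1, 6, 5)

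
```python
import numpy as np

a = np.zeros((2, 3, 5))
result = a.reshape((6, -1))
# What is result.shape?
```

(6, 5)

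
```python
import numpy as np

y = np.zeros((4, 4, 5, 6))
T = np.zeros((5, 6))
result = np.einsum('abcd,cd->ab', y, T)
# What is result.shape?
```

(4, 4)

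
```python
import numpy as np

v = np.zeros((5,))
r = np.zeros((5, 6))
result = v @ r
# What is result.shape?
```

(6,)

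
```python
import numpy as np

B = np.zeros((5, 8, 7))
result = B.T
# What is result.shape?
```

(7, 8, 5)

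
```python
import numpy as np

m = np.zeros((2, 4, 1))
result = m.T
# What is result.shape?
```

(1, 4, 2)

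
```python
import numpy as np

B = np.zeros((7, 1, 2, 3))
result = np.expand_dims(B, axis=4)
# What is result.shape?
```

(7, 1, 2, 3, 1)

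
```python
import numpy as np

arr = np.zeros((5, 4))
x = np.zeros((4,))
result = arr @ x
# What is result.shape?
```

(5,)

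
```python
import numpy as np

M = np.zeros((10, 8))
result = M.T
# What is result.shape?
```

(8, 10)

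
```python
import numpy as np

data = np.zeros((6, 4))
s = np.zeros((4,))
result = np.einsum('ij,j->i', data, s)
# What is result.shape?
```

(6,)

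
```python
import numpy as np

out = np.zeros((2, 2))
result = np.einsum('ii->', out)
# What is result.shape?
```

()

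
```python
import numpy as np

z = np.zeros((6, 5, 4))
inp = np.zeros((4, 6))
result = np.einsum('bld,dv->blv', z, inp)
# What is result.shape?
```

(6, 5, 6)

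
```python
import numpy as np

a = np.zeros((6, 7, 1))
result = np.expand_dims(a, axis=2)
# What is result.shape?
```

(6, 7, 1, 1)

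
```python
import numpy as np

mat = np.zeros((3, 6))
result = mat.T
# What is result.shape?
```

(6, 3)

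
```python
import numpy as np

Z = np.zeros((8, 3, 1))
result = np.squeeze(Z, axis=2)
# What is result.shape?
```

(8, 3)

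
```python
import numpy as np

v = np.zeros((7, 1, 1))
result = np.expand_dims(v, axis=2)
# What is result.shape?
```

(7, 1, 1, 1)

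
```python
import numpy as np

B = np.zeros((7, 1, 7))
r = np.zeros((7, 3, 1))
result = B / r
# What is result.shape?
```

(7, 3, 7)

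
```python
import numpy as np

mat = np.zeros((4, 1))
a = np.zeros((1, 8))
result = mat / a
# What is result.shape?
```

(4, 8)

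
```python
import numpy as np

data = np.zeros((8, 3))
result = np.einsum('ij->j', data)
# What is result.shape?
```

(3,)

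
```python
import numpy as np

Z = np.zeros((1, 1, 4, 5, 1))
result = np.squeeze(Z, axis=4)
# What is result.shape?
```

(1, 1, 4, 5)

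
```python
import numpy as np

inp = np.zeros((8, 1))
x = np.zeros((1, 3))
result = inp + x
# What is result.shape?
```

(8, 3)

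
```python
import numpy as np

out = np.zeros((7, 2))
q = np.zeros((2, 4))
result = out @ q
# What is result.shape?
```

(7, 4)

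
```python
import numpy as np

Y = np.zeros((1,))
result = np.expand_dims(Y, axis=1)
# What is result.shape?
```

(1, 1)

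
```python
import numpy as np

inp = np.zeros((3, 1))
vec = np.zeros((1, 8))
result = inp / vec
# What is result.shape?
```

(3, 8)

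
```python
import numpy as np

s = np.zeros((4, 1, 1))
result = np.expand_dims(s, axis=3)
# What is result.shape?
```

(4, 1, 1, 1)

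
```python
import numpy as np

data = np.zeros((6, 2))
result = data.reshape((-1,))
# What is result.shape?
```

(12,)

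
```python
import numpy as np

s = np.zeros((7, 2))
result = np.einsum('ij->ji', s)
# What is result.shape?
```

(2, 7)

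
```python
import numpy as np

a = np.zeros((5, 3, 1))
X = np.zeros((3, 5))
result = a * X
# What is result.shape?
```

(5, 3, 5)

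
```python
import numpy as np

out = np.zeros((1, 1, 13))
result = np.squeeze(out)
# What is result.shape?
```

(13,)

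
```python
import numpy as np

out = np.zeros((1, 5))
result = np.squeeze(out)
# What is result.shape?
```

(5,)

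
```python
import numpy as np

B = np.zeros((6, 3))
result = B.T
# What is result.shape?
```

(3, 6)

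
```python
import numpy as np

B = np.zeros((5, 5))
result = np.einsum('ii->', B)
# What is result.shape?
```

()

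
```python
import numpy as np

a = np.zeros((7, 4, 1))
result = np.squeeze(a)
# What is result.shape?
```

(7, 4)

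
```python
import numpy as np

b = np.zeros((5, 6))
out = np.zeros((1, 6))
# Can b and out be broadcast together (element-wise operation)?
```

Yes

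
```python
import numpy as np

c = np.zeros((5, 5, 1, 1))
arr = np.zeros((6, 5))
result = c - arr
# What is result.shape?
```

(5, 5, 6, 5)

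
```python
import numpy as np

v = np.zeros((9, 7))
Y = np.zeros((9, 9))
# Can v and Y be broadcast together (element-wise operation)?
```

No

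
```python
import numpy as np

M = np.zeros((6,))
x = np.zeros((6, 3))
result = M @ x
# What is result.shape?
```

(3,)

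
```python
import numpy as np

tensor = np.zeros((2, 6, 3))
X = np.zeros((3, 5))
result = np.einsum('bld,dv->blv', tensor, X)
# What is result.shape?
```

(2, 6, 5)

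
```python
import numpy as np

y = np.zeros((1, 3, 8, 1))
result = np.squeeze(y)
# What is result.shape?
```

(3, 8)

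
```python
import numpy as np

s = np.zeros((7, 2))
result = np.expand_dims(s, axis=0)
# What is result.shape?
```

(1, 7, 2)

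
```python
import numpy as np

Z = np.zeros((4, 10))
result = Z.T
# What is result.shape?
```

(10, 4)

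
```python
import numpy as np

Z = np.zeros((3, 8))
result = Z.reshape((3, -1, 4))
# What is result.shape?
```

(3, 2, 4)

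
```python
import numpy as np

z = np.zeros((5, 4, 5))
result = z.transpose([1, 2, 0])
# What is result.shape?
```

(4, 5, 5)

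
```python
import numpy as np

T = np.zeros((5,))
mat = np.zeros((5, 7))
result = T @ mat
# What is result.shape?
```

(7,)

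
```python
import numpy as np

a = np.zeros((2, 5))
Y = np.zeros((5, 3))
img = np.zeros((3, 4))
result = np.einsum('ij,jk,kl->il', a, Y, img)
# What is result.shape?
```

(2, 4)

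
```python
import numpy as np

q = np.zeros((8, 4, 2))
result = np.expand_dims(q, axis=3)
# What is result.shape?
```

(8, 4, 2, 1)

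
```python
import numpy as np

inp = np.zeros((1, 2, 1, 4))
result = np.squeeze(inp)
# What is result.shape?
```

(2, 4)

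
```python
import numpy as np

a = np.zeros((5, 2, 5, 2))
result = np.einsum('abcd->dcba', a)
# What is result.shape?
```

(2, 5, 2, 5)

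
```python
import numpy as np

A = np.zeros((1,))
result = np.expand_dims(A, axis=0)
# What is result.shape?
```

(1, 1)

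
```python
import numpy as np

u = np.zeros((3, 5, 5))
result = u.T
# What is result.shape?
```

(5, 5, 3)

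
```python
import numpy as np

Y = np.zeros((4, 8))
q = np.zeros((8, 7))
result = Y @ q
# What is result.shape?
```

(4, 7)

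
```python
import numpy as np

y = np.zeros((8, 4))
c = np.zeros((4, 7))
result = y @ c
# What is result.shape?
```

(8, 7)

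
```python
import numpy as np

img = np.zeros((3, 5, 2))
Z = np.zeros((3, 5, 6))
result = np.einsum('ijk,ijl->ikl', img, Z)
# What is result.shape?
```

(3, 2, 6)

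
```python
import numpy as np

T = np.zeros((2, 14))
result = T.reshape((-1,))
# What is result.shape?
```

(28,)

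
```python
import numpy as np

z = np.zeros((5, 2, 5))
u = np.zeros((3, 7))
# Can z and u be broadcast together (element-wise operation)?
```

No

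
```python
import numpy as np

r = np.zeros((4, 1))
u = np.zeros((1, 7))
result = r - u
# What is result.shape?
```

(4, 7)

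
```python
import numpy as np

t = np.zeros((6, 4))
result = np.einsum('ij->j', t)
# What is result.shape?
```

(4,)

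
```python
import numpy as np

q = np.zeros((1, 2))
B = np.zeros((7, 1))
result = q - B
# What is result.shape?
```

(7, 2)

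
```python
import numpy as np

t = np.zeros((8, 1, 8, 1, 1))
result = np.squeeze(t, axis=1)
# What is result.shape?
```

(8, 8, 1, 1)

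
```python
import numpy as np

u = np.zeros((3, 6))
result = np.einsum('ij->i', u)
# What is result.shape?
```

(3,)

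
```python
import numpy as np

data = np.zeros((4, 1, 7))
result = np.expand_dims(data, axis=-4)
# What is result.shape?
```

(1, 4, 1, 7)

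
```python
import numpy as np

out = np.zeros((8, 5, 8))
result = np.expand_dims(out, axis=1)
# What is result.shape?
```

(8, 1, 5, 8)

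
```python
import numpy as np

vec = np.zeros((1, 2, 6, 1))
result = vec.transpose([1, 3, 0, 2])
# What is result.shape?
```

(2, 1, 1, 6)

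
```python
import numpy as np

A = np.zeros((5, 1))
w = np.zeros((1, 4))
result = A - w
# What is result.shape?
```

(5, 4)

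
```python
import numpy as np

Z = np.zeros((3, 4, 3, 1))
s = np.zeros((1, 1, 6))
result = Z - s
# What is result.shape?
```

(3, 4, 3, 6)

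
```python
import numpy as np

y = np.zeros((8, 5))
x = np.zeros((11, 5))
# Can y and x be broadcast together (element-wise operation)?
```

No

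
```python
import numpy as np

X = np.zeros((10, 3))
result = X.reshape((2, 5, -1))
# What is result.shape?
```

(2, 5, 3)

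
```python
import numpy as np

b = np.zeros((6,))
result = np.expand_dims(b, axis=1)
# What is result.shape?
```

(6, 1)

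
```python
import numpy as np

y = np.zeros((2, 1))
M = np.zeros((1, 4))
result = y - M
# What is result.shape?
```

(2, 4)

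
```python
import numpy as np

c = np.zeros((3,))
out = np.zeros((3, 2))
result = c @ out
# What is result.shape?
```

(2,)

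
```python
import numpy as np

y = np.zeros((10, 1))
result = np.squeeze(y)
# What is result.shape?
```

(10,)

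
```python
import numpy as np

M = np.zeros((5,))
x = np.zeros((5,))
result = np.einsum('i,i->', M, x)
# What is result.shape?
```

()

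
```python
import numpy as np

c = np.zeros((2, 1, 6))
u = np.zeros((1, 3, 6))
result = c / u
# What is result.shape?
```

(2, 3, 6)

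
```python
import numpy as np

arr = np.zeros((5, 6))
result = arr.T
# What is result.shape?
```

(6, 5)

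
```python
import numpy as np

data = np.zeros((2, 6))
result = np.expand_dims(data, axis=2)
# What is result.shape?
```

(2, 6, 1)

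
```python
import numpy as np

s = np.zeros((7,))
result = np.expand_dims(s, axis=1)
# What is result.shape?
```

(7, 1)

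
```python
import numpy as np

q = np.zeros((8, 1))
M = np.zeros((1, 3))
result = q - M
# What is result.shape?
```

(8, 3)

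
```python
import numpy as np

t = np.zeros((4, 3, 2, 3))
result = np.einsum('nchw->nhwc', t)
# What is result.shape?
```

(4, 2, 3, 3)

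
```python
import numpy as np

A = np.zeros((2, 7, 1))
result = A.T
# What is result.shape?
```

(1, 7, 2)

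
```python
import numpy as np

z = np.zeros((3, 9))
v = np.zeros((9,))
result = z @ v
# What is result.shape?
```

(3,)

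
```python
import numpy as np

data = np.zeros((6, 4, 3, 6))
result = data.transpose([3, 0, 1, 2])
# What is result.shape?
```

(6, 6, 4, 3)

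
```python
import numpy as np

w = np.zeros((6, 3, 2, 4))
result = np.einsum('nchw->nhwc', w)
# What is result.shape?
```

(6, 2, 4, 3)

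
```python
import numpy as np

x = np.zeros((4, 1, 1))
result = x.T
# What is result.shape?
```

(1, 1, 4)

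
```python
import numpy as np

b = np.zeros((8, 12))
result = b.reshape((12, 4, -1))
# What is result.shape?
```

(12, 4, 2)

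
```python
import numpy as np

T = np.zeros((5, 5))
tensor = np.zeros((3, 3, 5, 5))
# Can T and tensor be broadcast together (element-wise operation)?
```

Yes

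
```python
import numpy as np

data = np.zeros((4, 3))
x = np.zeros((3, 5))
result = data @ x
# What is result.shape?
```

(4, 5)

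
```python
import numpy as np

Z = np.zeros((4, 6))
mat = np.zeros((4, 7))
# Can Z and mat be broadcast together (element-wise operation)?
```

No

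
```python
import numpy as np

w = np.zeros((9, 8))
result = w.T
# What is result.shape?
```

(8, 9)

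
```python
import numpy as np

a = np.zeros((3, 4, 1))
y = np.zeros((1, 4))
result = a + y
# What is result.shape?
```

(3, 4, 4)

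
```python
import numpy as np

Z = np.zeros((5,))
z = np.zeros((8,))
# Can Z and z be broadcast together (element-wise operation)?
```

No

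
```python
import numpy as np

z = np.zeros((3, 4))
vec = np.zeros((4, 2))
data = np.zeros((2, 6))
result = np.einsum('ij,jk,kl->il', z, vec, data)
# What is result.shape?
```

(3, 6)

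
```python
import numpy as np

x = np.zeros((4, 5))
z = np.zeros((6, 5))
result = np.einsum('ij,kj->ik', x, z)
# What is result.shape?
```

(4, 6)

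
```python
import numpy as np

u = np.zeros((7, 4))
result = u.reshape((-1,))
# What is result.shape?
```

(28,)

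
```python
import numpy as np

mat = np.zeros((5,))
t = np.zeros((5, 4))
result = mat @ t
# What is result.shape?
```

(4,)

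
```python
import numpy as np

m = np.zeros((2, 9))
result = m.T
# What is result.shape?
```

(9, 2)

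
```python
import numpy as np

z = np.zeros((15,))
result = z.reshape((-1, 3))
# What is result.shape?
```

(5, 3)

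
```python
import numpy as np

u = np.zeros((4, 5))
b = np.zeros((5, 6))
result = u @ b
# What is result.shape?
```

(4, 6)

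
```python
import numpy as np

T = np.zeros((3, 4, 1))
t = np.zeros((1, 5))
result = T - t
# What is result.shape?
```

(3, 4, 5)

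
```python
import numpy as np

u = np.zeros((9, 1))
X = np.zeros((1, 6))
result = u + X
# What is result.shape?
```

(9, 6)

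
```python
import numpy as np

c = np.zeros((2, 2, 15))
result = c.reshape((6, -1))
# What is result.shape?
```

(6, 10)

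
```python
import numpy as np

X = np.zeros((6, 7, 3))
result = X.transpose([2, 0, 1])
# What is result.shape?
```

(3, 6, 7)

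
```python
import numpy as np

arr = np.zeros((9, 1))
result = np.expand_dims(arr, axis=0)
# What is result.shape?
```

(1, 9, 1)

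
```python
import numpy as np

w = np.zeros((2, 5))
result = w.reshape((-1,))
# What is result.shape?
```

(10,)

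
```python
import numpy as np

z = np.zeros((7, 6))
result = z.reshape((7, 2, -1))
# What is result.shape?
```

(7, 2, 3)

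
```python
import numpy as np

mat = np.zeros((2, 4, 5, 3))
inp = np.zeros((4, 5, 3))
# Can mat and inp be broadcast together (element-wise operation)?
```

Yes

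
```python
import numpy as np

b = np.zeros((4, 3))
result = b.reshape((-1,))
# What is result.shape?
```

(12,)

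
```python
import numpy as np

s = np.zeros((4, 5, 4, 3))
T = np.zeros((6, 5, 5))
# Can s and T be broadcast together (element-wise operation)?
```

No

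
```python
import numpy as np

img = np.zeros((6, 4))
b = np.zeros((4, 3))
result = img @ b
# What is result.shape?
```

(6, 3)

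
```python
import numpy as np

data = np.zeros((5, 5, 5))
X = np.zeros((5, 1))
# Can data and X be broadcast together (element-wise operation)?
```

Yes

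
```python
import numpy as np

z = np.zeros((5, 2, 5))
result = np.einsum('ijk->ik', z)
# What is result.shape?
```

(5, 5)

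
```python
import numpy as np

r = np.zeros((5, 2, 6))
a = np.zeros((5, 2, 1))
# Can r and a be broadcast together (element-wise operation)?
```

Yes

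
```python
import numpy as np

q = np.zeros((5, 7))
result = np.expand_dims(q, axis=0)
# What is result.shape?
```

(1, 5, 7)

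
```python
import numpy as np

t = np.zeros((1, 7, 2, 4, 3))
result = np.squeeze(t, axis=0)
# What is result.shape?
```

(7, 2, 4, 3)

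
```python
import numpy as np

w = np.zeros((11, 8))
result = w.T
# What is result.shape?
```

(8, 11)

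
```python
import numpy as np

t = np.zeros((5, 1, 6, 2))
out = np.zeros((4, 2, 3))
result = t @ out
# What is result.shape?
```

(5, 4, 6, 3)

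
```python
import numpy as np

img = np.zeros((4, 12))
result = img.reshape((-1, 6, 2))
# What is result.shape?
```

(4, 6, 2)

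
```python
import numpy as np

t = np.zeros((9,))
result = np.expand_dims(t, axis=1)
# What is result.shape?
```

(9, 1)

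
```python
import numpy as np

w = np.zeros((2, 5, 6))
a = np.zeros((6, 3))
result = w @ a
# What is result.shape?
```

(2, 5, 3)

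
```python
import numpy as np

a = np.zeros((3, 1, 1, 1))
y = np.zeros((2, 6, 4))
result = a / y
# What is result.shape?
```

(3, 2, 6, 4)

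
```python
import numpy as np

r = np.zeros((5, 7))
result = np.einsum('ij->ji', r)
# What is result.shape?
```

(7, 5)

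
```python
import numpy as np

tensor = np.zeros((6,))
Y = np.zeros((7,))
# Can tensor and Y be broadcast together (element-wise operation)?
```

No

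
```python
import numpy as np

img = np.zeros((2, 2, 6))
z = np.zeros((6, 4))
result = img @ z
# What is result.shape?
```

(2, 2, 4)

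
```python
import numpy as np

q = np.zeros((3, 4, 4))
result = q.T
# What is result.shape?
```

(4, 4, 3)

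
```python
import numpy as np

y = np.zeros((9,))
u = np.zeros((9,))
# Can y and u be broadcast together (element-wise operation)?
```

Yes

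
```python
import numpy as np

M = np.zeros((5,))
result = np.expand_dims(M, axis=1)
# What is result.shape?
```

(5, 1)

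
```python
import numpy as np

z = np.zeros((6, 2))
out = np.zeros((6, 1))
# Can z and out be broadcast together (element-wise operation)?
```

Yes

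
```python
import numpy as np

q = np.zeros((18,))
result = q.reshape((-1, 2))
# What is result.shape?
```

(9, 2)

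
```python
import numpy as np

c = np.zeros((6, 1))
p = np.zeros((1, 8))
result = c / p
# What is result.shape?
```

(6, 8)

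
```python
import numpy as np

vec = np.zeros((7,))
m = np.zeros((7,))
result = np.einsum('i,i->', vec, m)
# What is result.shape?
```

()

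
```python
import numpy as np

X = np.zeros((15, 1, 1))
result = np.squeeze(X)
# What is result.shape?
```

(15,)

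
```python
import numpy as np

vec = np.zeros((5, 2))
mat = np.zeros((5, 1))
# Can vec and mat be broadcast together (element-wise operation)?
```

Yes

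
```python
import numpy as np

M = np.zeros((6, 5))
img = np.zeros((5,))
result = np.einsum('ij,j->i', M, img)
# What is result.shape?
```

(6,)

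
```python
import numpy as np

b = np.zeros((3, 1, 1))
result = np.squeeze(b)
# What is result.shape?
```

(3,)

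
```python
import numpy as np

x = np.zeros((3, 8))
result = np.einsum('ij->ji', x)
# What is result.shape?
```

(8, 3)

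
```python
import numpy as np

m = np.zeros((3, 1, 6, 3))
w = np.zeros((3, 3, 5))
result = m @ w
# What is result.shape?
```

(3, 3, 6, 5)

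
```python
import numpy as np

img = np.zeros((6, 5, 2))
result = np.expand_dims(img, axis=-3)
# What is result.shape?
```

(6, 1, 5, 2)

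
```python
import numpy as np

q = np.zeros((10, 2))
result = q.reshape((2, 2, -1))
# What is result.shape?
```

(2, 2, 5)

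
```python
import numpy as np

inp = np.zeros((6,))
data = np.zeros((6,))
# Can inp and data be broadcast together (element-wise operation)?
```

Yes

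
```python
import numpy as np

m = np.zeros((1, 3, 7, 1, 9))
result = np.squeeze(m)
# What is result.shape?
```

(3, 7, 9)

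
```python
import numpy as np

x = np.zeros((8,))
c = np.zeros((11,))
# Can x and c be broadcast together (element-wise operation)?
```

No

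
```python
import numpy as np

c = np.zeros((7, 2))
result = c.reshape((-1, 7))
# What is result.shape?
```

(2, 7)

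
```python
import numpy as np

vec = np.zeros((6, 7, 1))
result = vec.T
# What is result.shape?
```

(1, 7, 6)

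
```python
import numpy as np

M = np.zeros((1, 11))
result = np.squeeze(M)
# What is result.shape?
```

(11,)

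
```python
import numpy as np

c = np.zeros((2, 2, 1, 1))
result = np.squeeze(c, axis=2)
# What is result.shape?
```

(2, 2, 1)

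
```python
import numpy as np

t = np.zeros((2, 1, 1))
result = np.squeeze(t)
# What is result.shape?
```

(2,)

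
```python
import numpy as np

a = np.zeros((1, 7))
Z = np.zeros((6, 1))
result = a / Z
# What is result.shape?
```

(6, 7)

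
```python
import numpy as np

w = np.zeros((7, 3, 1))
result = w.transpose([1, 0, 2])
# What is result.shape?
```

(3, 7, 1)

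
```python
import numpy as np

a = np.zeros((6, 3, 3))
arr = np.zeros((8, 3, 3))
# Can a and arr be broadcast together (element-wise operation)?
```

No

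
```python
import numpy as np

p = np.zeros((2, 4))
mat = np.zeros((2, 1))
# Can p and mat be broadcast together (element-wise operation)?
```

Yes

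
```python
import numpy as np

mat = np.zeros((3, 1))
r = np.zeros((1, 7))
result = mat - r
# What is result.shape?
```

(3, 7)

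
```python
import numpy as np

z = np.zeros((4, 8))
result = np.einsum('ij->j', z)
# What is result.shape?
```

(8,)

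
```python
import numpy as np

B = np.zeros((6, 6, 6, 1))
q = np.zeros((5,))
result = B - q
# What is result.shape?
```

(6, 6, 6, 5)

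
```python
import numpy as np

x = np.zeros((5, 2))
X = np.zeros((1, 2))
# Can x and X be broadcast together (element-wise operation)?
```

Yes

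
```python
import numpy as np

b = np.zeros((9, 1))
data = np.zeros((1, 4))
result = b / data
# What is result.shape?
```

(9, 4)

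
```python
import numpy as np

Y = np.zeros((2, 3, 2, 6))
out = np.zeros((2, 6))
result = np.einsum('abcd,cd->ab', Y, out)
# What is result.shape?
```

(2, 3)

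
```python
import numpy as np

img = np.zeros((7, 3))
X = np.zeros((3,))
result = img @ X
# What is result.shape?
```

(7,)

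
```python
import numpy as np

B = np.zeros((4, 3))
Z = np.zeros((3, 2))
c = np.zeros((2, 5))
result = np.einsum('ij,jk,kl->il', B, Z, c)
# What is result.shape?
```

(4, 5)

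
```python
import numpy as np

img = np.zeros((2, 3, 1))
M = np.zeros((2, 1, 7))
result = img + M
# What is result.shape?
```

(2, 3, 7)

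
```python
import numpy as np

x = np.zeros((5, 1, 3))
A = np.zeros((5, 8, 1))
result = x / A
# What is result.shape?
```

(5, 8, 3)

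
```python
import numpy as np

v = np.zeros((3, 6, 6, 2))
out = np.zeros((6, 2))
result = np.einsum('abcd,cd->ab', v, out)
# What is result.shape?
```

(3, 6)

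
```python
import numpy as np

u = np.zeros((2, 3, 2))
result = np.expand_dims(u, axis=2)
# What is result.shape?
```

(2, 3, 1, 2)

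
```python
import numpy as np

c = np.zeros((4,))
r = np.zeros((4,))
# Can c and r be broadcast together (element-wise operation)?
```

Yes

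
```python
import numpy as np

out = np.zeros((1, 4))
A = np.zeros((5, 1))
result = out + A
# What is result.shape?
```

(5, 4)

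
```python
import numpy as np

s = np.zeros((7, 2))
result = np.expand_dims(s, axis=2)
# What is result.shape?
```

(7, 2, 1)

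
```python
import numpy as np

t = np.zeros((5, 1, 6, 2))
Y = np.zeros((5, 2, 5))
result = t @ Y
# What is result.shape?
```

(5, 5, 6, 5)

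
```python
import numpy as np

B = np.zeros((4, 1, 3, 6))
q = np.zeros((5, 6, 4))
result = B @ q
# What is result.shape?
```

(4, 5, 3, 4)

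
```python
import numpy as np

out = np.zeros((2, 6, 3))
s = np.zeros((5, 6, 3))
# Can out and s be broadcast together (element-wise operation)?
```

No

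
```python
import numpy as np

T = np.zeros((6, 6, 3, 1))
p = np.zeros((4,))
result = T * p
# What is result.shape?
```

(6, 6, 3, 4)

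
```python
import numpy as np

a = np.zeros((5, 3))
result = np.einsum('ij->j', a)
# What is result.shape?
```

(3,)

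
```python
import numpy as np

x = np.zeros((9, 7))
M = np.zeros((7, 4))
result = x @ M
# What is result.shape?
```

(9, 4)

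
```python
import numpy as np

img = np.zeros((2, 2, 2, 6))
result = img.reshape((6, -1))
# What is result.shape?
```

(6, 8)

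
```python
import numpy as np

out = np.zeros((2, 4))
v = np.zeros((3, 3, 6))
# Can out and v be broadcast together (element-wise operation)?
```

No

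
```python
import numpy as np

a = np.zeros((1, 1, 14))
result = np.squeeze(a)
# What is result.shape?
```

(14,)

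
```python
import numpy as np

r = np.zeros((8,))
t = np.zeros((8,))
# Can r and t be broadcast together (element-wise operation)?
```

Yes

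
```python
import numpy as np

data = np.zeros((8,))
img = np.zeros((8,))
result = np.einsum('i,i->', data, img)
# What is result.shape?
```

()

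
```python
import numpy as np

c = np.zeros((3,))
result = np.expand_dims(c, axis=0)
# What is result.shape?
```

(1, 3)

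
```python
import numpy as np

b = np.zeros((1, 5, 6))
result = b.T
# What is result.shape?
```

(6, 5, 1)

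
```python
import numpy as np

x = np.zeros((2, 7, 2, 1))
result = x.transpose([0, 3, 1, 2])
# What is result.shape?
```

(2, 1, 7, 2)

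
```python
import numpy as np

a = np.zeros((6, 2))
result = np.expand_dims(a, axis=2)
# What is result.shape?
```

(6, 2, 1)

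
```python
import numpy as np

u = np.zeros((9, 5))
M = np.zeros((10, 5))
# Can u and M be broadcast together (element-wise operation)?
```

No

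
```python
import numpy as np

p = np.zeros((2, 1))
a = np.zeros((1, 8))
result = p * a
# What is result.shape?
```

(2, 8)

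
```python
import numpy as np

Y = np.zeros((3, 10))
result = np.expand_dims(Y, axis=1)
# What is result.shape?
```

(3, 1, 10)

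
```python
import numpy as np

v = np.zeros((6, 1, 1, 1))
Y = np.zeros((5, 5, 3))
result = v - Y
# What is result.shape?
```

(6, 5, 5, 3)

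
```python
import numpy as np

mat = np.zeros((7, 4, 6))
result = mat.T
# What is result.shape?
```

(6, 4, 7)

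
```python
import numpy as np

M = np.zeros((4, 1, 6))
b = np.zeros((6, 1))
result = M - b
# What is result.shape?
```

(4, 6, 6)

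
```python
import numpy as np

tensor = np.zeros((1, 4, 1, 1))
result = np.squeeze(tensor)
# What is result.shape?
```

(4,)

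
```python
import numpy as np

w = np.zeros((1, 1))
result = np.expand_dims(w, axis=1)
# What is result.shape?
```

(1, 1, 1)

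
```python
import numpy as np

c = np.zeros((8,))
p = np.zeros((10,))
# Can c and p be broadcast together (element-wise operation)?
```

No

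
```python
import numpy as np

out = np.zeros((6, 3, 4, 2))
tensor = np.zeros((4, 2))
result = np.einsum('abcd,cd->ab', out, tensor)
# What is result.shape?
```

(6, 3)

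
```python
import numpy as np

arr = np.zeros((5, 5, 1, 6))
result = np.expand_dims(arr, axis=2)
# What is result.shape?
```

(5, 5, 1, 1, 6)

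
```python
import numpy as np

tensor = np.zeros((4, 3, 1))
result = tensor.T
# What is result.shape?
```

(1, 3, 4)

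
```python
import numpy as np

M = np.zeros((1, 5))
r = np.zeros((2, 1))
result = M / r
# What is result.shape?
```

(2, 5)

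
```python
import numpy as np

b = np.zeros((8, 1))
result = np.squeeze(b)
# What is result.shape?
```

(8,)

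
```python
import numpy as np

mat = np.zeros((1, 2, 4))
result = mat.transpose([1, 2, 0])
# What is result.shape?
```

(2, 4, 1)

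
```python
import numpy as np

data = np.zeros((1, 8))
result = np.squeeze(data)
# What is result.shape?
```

(8,)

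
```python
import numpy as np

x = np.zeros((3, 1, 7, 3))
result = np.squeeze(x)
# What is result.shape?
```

(3, 7, 3)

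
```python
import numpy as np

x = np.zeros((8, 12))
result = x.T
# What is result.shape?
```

(12, 8)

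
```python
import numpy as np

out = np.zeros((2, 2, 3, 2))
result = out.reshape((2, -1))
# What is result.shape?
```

(2, 12)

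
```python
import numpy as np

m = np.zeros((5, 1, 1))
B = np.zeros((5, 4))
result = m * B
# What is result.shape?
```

(5, 5, 4)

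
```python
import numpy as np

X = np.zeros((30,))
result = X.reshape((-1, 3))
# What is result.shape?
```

(10, 3)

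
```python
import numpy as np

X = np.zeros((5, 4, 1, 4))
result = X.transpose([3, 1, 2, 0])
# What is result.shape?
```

(4, 4, 1, 5)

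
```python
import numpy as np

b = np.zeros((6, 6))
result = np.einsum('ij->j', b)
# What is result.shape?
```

(6,)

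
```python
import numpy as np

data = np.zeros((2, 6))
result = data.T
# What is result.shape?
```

(6, 2)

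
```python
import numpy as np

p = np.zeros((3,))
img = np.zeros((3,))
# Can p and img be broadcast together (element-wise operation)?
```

Yes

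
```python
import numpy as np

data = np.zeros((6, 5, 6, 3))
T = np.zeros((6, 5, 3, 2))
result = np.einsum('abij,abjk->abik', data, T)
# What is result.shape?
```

(6, 5, 6, 2)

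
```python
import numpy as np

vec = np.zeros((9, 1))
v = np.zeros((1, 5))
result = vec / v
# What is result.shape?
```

(9, 5)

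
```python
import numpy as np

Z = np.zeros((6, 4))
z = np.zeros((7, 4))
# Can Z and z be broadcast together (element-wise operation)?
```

No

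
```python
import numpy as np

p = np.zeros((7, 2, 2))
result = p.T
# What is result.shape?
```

(2, 2, 7)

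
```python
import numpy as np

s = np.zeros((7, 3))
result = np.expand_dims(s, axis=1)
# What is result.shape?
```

(7, 1, 3)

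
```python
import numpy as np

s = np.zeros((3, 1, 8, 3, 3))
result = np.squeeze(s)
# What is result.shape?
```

(3, 8, 3, 3)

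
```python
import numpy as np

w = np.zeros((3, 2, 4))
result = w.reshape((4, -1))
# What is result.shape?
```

(4, 6)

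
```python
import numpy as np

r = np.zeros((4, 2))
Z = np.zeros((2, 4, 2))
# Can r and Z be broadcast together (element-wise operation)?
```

Yes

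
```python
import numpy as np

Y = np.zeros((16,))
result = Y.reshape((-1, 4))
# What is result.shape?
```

(4, 4)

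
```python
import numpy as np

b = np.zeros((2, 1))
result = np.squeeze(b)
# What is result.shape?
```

(2,)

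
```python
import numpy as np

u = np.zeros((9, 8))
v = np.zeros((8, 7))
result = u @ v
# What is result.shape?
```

(9, 7)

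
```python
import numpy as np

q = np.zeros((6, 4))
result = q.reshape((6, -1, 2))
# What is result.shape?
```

(6, 2, 2)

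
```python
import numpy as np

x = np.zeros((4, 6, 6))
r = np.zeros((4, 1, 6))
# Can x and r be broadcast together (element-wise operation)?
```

Yes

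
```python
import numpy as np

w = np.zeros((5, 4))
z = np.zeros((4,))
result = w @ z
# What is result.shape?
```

(5,)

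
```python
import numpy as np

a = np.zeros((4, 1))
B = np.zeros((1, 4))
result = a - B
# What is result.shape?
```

(4, 4)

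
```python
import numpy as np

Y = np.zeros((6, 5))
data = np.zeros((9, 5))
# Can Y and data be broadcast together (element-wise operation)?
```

No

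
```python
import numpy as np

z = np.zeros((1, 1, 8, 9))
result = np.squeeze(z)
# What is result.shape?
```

(8, 9)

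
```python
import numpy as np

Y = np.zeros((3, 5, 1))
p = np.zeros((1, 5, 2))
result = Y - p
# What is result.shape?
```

(3, 5, 2)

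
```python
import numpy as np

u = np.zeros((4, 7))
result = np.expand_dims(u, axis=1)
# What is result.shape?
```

(4, 1, 7)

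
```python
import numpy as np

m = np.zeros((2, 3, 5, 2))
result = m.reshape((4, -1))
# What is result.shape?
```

(4, 15)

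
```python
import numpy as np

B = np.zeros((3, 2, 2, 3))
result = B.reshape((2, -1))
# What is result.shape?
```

(2, 18)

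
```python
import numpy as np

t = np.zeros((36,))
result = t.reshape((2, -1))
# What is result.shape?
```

(2, 18)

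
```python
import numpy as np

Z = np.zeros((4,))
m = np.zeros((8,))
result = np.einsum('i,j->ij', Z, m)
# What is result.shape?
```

(4, 8)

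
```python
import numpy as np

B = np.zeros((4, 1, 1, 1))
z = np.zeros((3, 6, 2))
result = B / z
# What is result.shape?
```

(4, 3, 6, 2)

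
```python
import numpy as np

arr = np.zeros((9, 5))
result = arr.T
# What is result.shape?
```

(5, 9)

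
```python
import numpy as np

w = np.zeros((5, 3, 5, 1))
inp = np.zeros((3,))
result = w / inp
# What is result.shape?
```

(5, 3, 5, 3)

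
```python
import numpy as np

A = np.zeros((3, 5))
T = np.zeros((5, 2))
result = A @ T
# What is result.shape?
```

(3, 2)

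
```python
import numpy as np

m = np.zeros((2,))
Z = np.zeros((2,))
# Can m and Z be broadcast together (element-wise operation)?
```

Yes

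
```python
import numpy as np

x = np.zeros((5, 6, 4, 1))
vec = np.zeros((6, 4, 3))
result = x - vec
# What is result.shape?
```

(5, 6, 4, 3)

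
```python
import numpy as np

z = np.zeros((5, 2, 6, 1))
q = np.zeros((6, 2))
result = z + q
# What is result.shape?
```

(5, 2, 6, 2)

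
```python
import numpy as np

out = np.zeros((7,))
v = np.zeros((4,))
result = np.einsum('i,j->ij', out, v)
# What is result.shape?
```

(7, 4)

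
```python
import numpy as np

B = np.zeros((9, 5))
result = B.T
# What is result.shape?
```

(5, 9)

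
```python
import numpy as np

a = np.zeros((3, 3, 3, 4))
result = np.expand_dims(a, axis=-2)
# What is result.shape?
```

(3, 3, 3, 1, 4)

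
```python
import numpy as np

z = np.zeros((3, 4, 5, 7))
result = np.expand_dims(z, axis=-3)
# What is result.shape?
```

(3, 4, 1, 5, 7)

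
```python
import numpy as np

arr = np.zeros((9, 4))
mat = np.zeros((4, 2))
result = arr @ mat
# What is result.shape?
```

(9, 2)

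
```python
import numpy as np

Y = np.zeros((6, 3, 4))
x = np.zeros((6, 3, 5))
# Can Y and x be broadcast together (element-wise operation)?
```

No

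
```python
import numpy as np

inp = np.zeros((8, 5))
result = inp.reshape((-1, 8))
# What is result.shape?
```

(5, 8)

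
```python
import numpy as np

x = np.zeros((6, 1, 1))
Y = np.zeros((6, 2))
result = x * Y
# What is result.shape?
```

(6, 6, 2)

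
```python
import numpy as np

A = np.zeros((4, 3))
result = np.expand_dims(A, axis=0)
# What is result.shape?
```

(1, 4, 3)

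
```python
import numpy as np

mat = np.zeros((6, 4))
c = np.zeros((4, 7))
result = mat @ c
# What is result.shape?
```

(6, 7)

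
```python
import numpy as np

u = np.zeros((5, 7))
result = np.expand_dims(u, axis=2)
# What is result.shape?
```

(5, 7, 1)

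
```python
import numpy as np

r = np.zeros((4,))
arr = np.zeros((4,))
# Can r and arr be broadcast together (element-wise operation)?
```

Yes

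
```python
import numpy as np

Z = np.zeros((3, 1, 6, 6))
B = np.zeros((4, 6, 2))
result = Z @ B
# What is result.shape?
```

(3, 4, 6, 2)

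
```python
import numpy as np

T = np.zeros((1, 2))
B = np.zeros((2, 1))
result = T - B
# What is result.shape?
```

(2, 2)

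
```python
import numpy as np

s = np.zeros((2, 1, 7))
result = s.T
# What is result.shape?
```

(7, 1, 2)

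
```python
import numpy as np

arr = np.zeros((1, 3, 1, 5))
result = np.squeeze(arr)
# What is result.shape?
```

(3, 5)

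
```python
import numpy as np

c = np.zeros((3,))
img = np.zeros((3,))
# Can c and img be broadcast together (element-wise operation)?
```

Yes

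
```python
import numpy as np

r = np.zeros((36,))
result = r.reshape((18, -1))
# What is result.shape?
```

(18, 2)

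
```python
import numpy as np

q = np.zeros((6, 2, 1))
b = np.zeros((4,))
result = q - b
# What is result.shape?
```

(6, 2, 4)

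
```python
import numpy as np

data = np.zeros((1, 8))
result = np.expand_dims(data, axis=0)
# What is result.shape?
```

(1, 1, 8)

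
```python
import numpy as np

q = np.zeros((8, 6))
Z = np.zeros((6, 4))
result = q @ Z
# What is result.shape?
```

(8, 4)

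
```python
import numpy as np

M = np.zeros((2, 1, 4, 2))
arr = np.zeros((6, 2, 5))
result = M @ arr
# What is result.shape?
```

(2, 6, 4, 5)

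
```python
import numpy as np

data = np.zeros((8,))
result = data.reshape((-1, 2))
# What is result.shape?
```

(4, 2)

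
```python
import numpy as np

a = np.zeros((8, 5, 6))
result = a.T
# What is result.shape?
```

(6, 5, 8)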